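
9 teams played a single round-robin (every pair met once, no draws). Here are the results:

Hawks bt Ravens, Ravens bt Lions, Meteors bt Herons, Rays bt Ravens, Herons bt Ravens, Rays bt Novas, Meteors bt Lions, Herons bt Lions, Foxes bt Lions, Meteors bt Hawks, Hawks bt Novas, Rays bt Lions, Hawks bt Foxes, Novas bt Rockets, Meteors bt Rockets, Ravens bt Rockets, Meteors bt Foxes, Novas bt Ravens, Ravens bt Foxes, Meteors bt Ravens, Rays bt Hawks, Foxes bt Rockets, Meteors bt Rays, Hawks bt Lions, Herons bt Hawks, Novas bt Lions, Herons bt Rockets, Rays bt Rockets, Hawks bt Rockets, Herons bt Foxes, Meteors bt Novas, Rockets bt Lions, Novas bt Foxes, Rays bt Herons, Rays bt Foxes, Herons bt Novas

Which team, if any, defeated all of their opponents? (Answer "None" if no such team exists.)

Meteors

Meteors has 8 wins out of 8 opponents — a perfect record.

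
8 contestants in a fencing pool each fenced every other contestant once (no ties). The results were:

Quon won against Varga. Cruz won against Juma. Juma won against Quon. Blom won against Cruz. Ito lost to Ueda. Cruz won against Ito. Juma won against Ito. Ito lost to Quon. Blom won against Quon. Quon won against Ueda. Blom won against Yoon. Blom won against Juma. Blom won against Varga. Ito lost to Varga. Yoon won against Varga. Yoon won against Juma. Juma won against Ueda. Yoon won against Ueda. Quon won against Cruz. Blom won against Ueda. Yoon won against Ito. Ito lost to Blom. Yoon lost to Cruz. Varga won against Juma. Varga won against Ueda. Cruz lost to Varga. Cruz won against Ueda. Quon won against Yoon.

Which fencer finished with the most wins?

Blom

Win totals: Quon 5, Yoon 4, Varga 4, Blom 7, Cruz 4, Juma 3, Ueda 1, Ito 0.
Blom leads with 7 wins (next highest: 5).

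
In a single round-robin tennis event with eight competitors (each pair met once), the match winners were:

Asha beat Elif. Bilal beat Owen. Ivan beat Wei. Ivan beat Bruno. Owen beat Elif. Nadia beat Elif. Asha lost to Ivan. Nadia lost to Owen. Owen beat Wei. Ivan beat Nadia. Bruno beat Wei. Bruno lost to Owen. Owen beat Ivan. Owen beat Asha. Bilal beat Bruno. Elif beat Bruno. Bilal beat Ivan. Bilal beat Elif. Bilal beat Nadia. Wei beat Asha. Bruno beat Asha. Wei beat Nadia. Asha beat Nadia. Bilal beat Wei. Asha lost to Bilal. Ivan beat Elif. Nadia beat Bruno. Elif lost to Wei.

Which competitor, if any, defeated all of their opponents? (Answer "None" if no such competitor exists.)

Bilal

Bilal has 7 wins out of 7 opponents — a perfect record.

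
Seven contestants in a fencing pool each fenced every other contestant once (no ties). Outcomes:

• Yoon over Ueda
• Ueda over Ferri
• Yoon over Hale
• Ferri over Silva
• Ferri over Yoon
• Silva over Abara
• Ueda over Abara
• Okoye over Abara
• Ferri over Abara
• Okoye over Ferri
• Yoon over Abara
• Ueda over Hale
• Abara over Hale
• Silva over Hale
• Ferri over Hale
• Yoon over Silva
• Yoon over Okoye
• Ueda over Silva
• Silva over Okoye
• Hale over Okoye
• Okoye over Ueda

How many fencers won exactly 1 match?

2

Win totals: Abara 1, Ferri 4, Hale 1, Okoye 3, Ueda 4, Yoon 5, Silva 3.
Exactly 1: Abara, Hale — 2 fencers.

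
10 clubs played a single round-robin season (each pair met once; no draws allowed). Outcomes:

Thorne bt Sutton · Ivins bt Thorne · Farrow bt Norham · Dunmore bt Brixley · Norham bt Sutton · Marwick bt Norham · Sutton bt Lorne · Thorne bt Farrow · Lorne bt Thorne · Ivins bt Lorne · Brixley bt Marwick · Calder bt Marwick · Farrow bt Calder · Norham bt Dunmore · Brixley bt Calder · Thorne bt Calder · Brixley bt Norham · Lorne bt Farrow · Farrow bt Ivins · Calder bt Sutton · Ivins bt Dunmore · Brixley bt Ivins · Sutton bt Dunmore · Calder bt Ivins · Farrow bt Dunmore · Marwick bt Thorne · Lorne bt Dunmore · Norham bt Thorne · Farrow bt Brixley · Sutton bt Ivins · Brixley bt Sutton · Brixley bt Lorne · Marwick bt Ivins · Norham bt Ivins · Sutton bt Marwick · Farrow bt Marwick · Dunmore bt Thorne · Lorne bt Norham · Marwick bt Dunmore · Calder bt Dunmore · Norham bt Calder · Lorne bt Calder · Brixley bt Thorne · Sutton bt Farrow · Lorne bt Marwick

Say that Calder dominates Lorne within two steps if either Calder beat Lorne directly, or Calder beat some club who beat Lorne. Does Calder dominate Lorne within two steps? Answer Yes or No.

Calder did not beat Lorne directly.
Calder beat Marwick, Sutton, Ivins, Dunmore. Of those, Sutton beat Lorne.

Yes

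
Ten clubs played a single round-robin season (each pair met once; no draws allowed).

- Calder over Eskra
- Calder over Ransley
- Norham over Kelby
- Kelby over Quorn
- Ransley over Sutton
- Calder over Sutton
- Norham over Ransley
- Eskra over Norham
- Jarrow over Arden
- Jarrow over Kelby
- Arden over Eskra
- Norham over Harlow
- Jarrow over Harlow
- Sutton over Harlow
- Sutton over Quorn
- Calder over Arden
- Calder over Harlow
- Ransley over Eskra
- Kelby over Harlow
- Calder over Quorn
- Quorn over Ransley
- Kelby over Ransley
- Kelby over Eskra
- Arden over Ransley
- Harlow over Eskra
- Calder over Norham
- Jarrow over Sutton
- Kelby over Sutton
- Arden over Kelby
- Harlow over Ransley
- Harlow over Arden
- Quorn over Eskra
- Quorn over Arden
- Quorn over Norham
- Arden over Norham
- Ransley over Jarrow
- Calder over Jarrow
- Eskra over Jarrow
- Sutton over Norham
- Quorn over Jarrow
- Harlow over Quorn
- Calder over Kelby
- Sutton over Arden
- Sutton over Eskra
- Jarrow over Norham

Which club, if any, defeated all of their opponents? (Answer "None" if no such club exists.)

Calder

Calder has 9 wins out of 9 opponents — a perfect record.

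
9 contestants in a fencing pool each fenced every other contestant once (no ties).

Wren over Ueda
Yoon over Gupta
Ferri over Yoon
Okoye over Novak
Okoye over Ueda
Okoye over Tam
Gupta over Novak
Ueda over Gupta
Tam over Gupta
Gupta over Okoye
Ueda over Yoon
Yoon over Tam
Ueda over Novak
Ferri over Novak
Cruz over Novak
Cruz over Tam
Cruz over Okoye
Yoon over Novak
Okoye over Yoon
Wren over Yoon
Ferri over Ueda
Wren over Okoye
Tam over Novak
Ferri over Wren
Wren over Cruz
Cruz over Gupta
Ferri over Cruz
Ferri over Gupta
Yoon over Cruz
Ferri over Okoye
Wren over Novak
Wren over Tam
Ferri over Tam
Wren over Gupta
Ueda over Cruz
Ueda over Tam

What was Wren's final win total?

7

Wren's results: beat Yoon, Novak, Gupta, Tam, Okoye, Ueda, Cruz; lost to Ferri.
That is 7 wins.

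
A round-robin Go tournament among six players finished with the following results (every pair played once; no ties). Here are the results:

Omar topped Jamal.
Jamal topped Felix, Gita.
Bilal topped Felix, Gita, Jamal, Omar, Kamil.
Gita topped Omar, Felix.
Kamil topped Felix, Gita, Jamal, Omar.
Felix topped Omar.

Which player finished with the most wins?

Win totals: Omar 1, Jamal 2, Bilal 5, Gita 2, Felix 1, Kamil 4.
Bilal leads with 5 wins (next highest: 4).

Bilal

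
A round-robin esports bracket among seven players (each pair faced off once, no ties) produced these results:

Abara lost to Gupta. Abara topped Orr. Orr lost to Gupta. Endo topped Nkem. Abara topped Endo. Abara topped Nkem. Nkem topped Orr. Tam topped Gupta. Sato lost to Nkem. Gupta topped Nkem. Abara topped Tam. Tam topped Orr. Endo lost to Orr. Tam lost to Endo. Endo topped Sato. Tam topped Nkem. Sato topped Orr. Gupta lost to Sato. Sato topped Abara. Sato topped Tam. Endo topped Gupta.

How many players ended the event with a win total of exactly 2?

1

Win totals: Tam 3, Orr 1, Gupta 3, Nkem 2, Endo 4, Abara 4, Sato 4.
Exactly 2: Nkem — 1 player.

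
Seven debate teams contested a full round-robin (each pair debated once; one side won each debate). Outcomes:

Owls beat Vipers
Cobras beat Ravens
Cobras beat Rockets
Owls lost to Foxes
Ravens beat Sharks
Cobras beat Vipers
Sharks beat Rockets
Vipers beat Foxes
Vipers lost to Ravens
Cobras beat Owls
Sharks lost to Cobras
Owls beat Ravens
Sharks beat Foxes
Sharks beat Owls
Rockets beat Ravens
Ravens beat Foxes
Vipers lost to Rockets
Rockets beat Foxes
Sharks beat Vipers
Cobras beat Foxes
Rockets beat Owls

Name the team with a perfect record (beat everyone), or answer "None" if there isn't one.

Cobras has 6 wins out of 6 opponents — a perfect record.

Cobras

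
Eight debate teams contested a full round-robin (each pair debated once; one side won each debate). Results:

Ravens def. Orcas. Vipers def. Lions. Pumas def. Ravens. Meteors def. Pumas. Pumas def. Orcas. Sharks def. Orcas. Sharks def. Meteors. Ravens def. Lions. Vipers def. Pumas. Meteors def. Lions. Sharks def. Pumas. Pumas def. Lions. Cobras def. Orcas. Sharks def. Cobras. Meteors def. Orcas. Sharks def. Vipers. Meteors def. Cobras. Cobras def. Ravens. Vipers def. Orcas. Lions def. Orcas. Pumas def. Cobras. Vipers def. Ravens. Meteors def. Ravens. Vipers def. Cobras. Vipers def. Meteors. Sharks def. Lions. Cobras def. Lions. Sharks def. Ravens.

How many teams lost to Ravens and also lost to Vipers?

2

Ravens beat: Lions, Orcas.
Vipers beat: Lions, Orcas, Ravens, Pumas, Meteors, Cobras.
Both beat: Lions, Orcas — 2.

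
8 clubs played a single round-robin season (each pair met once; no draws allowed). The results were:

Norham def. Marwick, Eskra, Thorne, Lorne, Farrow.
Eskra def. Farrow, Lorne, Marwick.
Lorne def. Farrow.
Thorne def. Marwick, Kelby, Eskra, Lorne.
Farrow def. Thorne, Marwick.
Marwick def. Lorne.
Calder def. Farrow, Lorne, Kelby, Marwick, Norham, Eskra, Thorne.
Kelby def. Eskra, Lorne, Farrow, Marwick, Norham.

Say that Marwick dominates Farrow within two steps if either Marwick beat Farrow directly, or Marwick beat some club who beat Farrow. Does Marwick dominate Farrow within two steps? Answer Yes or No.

Marwick did not beat Farrow directly.
Marwick beat Lorne. Of those, Lorne beat Farrow.

Yes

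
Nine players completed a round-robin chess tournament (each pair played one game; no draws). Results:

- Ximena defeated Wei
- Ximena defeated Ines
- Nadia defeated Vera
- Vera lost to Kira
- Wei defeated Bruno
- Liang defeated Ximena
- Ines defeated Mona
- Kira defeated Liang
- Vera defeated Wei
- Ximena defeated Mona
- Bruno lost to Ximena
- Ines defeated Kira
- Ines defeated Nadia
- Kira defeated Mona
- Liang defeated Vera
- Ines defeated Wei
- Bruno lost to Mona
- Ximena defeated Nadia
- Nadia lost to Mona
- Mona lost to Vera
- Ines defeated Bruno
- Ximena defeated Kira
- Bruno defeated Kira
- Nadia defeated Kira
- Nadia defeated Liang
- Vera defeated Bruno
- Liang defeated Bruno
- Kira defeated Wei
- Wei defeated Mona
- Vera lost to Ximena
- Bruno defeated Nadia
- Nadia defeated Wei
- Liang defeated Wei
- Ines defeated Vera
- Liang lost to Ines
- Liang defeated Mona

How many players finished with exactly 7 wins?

2

Win totals: Kira 4, Wei 2, Bruno 2, Mona 2, Vera 3, Liang 5, Ximena 7, Ines 7, Nadia 4.
Exactly 7: Ximena, Ines — 2 players.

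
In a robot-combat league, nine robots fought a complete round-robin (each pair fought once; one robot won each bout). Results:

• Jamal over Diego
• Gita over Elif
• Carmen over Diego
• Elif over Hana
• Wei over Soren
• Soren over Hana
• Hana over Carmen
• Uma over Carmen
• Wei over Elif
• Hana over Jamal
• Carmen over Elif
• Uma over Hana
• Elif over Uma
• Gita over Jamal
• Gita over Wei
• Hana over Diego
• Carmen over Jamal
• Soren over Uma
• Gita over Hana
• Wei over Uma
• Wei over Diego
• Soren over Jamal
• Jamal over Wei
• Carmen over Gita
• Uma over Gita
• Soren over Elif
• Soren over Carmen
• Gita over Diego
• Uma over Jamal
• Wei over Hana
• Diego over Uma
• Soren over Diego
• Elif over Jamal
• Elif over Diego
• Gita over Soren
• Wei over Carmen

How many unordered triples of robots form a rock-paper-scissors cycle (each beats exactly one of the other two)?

Win totals: Elif 4, Carmen 4, Soren 6, Hana 3, Diego 1, Jamal 2, Wei 6, Uma 4, Gita 6.
A robot with w wins dominates both others in C(w,2) triples; summing gives 6 + 6 + 15 + 3 + 0 + 1 + 15 + 6 + 15 = 67 transitive triples.
Total triples C(9,3) = 84, so cyclic triples = 84 − 67 = 17.

17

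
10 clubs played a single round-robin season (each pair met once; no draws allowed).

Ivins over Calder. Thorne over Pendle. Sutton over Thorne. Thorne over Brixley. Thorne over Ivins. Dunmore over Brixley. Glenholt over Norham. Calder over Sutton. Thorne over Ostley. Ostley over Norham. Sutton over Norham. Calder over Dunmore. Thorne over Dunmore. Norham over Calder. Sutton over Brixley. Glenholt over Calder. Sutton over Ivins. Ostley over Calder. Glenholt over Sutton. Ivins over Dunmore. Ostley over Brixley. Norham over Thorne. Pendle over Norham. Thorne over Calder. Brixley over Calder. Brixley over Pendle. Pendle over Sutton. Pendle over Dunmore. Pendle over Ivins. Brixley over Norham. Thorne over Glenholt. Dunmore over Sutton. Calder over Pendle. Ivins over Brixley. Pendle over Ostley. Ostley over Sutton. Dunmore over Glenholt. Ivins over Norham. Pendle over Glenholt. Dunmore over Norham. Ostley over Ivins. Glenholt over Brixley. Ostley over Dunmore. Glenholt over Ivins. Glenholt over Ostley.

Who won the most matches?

Thorne

Win totals: Pendle 6, Sutton 4, Norham 2, Brixley 3, Calder 3, Glenholt 6, Ivins 4, Dunmore 4, Ostley 6, Thorne 7.
Thorne leads with 7 wins (next highest: 6).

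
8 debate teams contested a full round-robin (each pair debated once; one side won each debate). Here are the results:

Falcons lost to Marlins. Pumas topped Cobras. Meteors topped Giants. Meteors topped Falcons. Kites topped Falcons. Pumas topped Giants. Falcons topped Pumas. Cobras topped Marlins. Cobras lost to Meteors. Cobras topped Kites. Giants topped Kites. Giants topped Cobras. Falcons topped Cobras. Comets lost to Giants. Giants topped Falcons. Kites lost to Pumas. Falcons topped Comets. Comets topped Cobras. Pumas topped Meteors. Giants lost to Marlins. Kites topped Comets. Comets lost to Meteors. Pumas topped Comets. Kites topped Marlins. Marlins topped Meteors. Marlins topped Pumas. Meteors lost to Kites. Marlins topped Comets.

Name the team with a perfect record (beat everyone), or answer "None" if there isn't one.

None

Highest win total is Pumas with 5 (out of 7 possible).
Pumas lost to Falcons, Marlins, so no team went undefeated.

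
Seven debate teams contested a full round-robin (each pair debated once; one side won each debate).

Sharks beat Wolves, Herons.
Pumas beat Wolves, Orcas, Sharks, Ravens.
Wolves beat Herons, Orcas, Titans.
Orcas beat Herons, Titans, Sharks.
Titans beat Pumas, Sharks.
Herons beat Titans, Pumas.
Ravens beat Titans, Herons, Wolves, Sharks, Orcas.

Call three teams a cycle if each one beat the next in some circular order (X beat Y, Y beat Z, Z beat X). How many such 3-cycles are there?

10

Win totals: Ravens 5, Pumas 4, Orcas 3, Herons 2, Wolves 3, Titans 2, Sharks 2.
A team with w wins dominates both others in C(w,2) triples; summing gives 10 + 6 + 3 + 1 + 3 + 1 + 1 = 25 transitive triples.
Total triples C(7,3) = 35, so cyclic triples = 35 − 25 = 10.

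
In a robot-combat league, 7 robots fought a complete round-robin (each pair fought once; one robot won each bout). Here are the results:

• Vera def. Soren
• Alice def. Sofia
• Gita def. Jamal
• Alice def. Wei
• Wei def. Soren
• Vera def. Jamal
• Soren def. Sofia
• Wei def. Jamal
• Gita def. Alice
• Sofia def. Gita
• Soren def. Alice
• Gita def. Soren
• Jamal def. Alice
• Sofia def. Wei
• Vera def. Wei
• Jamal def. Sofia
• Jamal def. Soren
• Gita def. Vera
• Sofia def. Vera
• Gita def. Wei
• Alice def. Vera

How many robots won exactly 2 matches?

2

Win totals: Sofia 3, Jamal 3, Gita 5, Vera 3, Wei 2, Alice 3, Soren 2.
Exactly 2: Wei, Soren — 2 robots.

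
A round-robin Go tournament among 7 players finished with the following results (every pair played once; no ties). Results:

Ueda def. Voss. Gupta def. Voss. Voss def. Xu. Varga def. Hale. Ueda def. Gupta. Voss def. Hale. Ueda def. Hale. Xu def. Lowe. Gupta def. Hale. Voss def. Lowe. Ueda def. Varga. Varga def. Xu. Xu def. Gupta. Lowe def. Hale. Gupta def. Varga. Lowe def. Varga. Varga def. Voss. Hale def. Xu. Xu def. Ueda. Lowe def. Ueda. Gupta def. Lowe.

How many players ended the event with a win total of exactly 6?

Win totals: Voss 3, Gupta 4, Lowe 3, Ueda 4, Xu 3, Hale 1, Varga 3.
No player has exactly 6 wins.

0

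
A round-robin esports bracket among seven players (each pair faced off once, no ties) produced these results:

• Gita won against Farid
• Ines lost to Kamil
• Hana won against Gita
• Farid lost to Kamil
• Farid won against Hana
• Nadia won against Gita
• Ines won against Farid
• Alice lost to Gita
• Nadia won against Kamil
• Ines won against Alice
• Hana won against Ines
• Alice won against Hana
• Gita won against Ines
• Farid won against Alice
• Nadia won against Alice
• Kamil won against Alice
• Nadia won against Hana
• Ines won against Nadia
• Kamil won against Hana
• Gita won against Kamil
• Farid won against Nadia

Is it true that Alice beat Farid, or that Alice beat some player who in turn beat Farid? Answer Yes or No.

Alice did not beat Farid directly.
Alice beat Hana, but each of them lost to Farid. No two-step path.

No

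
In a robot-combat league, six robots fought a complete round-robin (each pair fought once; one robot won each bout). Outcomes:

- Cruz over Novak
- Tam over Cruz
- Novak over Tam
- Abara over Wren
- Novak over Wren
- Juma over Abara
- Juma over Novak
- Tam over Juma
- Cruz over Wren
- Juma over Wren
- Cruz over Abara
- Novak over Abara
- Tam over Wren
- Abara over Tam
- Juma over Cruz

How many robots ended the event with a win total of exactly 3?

Win totals: Novak 3, Abara 2, Wren 0, Cruz 3, Tam 3, Juma 4.
Exactly 3: Novak, Cruz, Tam — 3 robots.

3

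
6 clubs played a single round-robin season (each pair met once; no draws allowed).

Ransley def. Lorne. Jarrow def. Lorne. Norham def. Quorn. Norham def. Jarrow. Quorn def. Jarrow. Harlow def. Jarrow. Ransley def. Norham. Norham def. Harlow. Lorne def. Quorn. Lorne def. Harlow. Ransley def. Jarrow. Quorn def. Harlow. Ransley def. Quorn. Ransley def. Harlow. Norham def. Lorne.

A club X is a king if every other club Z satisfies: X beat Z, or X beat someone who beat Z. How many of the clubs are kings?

Lorne cannot reach Ransley, Norham in two steps.
Ransley reaches everyone (king).
Norham cannot reach Ransley in two steps.
Harlow cannot reach Ransley, Norham, Quorn in two steps.
Jarrow cannot reach Ransley, Norham in two steps.
Quorn cannot reach Ransley, Norham in two steps.
Kings: Ransley — 1.

1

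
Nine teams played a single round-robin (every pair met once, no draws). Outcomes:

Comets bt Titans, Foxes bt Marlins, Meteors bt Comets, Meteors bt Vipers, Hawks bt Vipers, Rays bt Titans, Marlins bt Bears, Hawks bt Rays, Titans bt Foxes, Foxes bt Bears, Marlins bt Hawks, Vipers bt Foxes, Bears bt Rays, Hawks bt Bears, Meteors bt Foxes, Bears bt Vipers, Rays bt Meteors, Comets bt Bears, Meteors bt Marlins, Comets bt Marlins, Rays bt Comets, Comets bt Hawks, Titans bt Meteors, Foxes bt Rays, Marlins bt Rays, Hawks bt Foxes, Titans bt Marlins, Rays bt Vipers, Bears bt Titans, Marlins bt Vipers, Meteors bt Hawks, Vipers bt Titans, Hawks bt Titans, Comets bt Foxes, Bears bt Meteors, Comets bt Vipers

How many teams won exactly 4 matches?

Win totals: Marlins 4, Hawks 5, Comets 6, Rays 4, Titans 3, Foxes 3, Meteors 5, Bears 4, Vipers 2.
Exactly 4: Marlins, Rays, Bears — 3 teams.

3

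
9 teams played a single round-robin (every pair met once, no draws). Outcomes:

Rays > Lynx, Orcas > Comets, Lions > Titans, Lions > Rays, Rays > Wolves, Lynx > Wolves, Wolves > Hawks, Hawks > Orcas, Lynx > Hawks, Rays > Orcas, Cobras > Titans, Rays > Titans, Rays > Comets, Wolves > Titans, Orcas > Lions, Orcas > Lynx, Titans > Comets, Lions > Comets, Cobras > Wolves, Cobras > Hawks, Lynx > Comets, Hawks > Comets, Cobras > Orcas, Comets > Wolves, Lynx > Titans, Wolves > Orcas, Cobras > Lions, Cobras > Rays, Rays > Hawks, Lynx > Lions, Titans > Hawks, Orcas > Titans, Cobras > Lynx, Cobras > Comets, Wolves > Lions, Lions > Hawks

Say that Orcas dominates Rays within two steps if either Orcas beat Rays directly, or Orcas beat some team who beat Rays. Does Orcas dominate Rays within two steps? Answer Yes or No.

Yes

Orcas did not beat Rays directly.
Orcas beat Titans, Lions, Lynx, Comets. Of those, Lions beat Rays.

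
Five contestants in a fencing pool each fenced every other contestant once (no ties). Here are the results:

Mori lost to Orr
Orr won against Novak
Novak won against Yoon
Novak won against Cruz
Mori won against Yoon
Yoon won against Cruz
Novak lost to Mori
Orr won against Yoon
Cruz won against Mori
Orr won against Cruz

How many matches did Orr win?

4

Orr's results: beat Mori, Yoon, Novak, Cruz; lost to no one.
That is 4 wins.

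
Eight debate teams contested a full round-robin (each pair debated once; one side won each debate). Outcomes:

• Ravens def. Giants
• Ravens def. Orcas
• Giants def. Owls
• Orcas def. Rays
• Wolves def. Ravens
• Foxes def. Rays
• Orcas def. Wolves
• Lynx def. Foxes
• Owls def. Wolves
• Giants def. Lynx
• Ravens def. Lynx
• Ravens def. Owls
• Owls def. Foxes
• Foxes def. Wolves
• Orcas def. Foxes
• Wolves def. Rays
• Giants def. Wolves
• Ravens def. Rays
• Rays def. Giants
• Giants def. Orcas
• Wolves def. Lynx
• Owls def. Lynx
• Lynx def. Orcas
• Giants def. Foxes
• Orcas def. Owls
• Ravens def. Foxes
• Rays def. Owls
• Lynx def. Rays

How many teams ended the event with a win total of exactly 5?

Win totals: Rays 2, Lynx 3, Wolves 3, Orcas 4, Giants 5, Owls 3, Foxes 2, Ravens 6.
Exactly 5: Giants — 1 team.

1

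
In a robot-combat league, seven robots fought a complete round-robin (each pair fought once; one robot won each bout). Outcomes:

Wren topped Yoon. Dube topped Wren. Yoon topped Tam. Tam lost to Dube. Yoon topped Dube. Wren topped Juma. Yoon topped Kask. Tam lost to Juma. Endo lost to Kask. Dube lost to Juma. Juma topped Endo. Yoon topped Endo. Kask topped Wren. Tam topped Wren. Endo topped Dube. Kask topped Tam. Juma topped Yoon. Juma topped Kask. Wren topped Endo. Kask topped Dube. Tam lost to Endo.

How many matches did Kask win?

4

Kask's results: beat Tam, Endo, Wren, Dube; lost to Yoon, Juma.
That is 4 wins.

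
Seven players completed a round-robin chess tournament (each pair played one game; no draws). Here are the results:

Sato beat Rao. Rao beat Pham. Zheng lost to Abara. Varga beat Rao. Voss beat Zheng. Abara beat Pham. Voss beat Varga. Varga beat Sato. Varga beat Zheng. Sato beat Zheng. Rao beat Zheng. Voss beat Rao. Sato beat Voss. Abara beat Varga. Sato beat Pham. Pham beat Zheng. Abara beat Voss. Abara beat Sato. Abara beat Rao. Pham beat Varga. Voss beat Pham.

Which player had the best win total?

Abara

Win totals: Abara 6, Zheng 0, Varga 3, Voss 4, Pham 2, Sato 4, Rao 2.
Abara leads with 6 wins (next highest: 4).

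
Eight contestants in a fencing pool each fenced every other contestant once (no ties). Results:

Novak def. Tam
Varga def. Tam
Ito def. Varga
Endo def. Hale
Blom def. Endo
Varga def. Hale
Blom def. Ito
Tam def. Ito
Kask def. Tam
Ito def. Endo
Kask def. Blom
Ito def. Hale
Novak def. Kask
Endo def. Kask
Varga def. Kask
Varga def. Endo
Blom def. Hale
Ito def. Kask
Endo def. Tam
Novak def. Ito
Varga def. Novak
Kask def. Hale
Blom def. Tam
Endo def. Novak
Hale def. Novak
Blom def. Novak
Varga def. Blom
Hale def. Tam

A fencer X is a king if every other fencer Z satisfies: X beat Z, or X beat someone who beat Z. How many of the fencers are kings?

4

Ito reaches everyone (king).
Tam cannot reach Blom, Novak in two steps.
Hale cannot reach Varga, Blom, Endo in two steps.
Kask cannot reach Varga in two steps.
Varga reaches everyone (king).
Blom reaches everyone (king).
Novak reaches everyone (king).
Endo cannot reach Varga in two steps.
Kings: Ito, Varga, Blom, Novak — 4.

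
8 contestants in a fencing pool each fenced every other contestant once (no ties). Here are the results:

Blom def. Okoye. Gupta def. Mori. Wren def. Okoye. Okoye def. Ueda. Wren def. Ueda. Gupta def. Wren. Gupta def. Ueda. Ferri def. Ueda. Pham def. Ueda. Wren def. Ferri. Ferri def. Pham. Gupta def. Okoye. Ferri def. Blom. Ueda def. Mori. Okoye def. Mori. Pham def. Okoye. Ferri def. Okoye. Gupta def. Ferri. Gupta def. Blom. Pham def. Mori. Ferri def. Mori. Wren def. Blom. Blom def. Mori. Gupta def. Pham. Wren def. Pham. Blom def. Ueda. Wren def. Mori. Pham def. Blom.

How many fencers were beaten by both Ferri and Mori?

0

Ferri beat: Mori, Ueda, Okoye, Blom, Pham.
Mori beat: no one.
No one was beaten by both.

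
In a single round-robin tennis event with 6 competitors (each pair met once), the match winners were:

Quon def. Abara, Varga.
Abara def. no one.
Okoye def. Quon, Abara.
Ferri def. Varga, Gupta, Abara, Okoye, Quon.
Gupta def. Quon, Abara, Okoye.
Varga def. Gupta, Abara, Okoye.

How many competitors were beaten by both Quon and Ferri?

2

Quon beat: Abara, Varga.
Ferri beat: Quon, Okoye, Abara, Gupta, Varga.
Both beat: Abara, Varga — 2.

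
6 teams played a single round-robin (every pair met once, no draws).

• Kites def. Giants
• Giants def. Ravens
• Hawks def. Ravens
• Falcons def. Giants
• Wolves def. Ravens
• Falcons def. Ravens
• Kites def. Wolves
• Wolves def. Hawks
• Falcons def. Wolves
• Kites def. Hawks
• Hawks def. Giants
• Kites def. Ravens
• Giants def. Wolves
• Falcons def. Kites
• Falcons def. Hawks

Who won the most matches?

Win totals: Giants 2, Falcons 5, Ravens 0, Hawks 2, Wolves 2, Kites 4.
Falcons leads with 5 wins (next highest: 4).

Falcons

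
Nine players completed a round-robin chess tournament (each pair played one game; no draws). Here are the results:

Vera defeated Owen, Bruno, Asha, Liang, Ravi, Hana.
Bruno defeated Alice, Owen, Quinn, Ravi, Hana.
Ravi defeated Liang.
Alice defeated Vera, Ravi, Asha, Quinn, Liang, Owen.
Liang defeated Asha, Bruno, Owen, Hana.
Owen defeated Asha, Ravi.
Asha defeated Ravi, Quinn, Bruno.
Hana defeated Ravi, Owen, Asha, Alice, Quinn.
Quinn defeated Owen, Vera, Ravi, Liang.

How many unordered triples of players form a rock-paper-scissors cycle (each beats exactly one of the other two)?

18

Win totals: Hana 5, Liang 4, Owen 2, Quinn 4, Ravi 1, Bruno 5, Asha 3, Vera 6, Alice 6.
A player with w wins dominates both others in C(w,2) triples; summing gives 10 + 6 + 1 + 6 + 0 + 10 + 3 + 15 + 15 = 66 transitive triples.
Total triples C(9,3) = 84, so cyclic triples = 84 − 66 = 18.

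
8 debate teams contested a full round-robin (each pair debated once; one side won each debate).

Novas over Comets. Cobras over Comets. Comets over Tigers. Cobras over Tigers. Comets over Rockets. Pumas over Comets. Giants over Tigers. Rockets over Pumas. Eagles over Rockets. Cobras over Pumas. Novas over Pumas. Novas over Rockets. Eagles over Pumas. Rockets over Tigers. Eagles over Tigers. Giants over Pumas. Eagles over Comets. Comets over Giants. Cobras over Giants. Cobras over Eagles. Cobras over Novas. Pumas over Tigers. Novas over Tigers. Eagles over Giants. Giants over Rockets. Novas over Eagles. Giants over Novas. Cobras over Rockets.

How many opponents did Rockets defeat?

2

Rockets' results: beat Tigers, Pumas; lost to Comets, Eagles, Cobras, Novas, Giants.
That is 2 wins.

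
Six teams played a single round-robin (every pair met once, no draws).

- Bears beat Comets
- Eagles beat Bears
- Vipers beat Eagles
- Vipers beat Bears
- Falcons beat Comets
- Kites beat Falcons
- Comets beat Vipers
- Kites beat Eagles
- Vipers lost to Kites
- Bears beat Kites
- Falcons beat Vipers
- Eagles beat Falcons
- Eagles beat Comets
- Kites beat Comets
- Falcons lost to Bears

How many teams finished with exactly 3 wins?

Win totals: Eagles 3, Vipers 2, Bears 3, Comets 1, Falcons 2, Kites 4.
Exactly 3: Eagles, Bears — 2 teams.

2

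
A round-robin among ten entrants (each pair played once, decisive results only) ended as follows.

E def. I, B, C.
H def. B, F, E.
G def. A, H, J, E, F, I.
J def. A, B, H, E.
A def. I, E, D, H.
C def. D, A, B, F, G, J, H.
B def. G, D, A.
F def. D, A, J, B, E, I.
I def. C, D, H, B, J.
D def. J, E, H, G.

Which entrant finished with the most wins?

Win totals: A 4, B 3, C 7, D 4, E 3, F 6, G 6, H 3, I 5, J 4.
C leads with 7 wins (next highest: 6).

C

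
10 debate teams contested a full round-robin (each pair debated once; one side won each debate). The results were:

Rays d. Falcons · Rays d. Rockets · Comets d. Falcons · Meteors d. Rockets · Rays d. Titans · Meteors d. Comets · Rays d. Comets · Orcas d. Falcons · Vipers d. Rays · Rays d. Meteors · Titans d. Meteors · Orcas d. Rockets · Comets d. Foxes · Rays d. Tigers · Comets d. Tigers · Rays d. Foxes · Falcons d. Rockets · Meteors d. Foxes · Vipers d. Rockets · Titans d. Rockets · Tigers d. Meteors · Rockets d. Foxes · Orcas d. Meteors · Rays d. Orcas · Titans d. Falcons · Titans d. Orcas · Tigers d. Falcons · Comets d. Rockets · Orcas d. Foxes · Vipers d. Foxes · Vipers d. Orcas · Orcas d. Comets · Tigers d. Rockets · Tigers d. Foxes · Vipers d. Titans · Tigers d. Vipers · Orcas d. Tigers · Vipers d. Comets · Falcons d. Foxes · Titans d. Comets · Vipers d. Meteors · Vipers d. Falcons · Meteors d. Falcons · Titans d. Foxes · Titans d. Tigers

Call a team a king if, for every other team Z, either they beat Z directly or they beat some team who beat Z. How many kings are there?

Rockets cannot reach Titans, Falcons, Orcas, Comets, Tigers, Vipers, Meteors, Rays in two steps.
Titans cannot reach Rays in two steps.
Falcons cannot reach Titans, Orcas, Comets, Tigers, Vipers, Meteors, Rays in two steps.
Orcas cannot reach Titans, Rays in two steps.
Comets cannot reach Titans, Orcas, Rays in two steps.
Tigers reaches everyone (king).
Vipers reaches everyone (king).
Meteors cannot reach Titans, Orcas, Vipers, Rays in two steps.
Foxes cannot reach Rockets, Titans, Falcons, Orcas, Comets, Tigers, Vipers, Meteors, Rays in two steps.
Rays reaches everyone (king).
Kings: Tigers, Vipers, Rays — 3.

3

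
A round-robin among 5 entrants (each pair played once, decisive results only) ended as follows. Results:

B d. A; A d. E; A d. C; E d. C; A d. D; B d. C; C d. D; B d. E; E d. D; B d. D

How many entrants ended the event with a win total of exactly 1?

Win totals: A 3, B 4, C 1, D 0, E 2.
Exactly 1: C — 1 entrant.

1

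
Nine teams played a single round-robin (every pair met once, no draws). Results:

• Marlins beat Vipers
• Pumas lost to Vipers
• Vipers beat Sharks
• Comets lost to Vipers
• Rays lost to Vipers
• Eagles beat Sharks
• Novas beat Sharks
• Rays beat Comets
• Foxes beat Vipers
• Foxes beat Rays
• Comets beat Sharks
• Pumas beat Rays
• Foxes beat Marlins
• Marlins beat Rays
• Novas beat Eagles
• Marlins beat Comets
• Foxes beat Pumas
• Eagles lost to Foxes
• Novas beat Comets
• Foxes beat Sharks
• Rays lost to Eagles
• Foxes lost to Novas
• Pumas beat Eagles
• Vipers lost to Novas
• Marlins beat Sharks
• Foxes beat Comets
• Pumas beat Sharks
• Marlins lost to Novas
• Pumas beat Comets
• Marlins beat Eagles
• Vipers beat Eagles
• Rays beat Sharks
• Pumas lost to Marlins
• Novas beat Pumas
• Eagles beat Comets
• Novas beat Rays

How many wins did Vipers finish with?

5

Vipers' results: beat Comets, Pumas, Rays, Eagles, Sharks; lost to Novas, Marlins, Foxes.
That is 5 wins.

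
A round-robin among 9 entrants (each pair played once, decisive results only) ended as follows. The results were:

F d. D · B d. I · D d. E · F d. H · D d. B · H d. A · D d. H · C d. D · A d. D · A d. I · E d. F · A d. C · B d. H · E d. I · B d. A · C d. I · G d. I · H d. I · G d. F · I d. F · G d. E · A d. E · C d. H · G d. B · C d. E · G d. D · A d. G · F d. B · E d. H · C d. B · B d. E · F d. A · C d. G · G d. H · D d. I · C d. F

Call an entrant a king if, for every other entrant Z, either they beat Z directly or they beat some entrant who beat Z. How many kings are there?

4

A reaches everyone (king).
B reaches everyone (king).
C reaches everyone (king).
D cannot reach C, G in two steps.
E cannot reach C, G in two steps.
F reaches everyone (king).
G cannot reach C in two steps.
H cannot reach B in two steps.
I cannot reach C, E, G in two steps.
Kings: A, B, C, F — 4.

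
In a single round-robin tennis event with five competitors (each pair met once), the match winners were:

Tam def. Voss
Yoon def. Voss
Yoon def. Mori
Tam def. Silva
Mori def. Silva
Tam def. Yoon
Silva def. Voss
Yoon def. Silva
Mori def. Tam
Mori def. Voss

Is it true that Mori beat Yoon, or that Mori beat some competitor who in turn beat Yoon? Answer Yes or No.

Yes

Mori did not beat Yoon directly.
Mori beat Tam, Voss, Silva. Of those, Tam beat Yoon.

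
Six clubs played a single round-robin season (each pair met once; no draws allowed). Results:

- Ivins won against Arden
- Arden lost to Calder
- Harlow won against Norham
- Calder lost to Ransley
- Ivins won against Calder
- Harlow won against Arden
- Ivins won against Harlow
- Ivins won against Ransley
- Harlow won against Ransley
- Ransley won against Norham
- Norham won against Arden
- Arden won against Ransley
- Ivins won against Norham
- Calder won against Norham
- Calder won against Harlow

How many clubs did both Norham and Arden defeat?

Norham beat: Arden.
Arden beat: Ransley.
No one was beaten by both.

0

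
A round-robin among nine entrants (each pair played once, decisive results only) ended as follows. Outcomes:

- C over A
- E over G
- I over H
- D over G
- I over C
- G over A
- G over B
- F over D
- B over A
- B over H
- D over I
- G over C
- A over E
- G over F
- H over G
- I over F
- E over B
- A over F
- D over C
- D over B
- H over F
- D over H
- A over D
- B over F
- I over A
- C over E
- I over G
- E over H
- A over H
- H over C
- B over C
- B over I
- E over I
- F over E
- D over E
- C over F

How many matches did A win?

4

A's results: beat D, E, F, H; lost to B, C, G, I.
That is 4 wins.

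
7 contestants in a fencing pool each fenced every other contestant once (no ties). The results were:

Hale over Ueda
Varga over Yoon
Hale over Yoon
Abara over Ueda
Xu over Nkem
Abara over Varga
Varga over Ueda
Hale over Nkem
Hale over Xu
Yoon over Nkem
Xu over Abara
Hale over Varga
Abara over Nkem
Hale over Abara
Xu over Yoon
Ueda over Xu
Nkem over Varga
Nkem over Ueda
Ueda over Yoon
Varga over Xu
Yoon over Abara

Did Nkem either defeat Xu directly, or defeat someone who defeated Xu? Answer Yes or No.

Nkem did not beat Xu directly.
Nkem beat Ueda, Varga. Of those, Ueda beat Xu.

Yes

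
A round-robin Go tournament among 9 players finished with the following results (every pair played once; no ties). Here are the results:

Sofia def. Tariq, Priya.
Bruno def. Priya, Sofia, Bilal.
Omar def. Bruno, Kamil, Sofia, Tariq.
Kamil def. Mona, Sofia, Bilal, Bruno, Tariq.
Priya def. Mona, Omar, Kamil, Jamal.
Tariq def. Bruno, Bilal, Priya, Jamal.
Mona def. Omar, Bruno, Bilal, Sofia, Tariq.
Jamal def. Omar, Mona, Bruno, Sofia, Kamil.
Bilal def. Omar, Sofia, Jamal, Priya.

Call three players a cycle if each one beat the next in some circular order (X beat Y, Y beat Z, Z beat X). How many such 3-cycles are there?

Win totals: Jamal 5, Priya 4, Tariq 4, Kamil 5, Omar 4, Sofia 2, Bruno 3, Bilal 4, Mona 5.
A player with w wins dominates both others in C(w,2) triples; summing gives 10 + 6 + 6 + 10 + 6 + 1 + 3 + 6 + 10 = 58 transitive triples.
Total triples C(9,3) = 84, so cyclic triples = 84 − 58 = 26.

26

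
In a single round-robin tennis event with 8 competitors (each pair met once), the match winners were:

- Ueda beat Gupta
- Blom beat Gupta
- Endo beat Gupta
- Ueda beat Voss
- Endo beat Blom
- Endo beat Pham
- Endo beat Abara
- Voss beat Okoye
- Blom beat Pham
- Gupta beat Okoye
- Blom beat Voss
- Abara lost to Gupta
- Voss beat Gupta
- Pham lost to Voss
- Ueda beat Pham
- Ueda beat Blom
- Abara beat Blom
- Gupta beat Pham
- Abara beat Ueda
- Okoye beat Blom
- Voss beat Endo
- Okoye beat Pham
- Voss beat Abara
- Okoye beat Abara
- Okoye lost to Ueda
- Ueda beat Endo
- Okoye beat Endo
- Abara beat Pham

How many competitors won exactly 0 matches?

1

Win totals: Blom 3, Voss 5, Pham 0, Okoye 4, Ueda 6, Abara 3, Endo 4, Gupta 3.
Exactly 0: Pham — 1 competitor.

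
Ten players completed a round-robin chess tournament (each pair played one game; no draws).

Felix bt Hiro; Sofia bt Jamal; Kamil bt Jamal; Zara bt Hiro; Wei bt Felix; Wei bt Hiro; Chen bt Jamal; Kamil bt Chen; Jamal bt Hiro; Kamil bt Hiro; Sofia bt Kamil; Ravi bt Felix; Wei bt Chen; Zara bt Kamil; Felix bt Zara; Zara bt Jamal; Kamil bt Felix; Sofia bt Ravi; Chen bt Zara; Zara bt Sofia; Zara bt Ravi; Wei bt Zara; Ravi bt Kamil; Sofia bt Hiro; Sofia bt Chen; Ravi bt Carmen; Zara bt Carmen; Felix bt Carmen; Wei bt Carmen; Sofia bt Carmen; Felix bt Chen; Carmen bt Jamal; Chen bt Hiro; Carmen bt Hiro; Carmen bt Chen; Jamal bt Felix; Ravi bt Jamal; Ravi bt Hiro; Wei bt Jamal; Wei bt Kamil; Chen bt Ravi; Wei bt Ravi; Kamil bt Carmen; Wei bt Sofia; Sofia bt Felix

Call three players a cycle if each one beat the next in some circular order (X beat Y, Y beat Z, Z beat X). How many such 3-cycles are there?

12

Win totals: Zara 6, Hiro 0, Wei 9, Sofia 7, Carmen 3, Ravi 5, Jamal 2, Chen 4, Kamil 5, Felix 4.
A player with w wins dominates both others in C(w,2) triples; summing gives 15 + 0 + 36 + 21 + 3 + 10 + 1 + 6 + 10 + 6 = 108 transitive triples.
Total triples C(10,3) = 120, so cyclic triples = 120 − 108 = 12.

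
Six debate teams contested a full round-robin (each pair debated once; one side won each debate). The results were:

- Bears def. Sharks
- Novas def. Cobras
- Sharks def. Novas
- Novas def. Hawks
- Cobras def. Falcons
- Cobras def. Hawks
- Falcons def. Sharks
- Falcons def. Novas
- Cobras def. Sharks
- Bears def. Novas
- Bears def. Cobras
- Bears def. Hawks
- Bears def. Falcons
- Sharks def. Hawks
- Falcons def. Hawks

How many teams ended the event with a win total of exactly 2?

2

Win totals: Novas 2, Cobras 3, Hawks 0, Sharks 2, Falcons 3, Bears 5.
Exactly 2: Novas, Sharks — 2 teams.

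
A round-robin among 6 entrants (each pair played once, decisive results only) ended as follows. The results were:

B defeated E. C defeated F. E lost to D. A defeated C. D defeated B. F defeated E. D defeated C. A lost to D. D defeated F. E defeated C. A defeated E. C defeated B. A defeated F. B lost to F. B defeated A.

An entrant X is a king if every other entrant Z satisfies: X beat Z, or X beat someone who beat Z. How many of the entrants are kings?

1

A cannot reach D in two steps.
B cannot reach D in two steps.
C cannot reach D in two steps.
D reaches everyone (king).
E cannot reach A, D in two steps.
F cannot reach D in two steps.
Kings: D — 1.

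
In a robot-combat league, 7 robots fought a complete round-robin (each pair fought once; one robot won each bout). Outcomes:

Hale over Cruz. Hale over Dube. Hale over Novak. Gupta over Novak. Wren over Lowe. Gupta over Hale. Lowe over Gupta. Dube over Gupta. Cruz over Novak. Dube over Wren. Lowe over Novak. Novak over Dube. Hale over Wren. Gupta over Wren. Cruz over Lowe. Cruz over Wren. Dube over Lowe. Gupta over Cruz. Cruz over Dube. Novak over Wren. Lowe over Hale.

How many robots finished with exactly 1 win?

1

Win totals: Wren 1, Gupta 4, Novak 2, Dube 3, Hale 4, Cruz 4, Lowe 3.
Exactly 1: Wren — 1 robot.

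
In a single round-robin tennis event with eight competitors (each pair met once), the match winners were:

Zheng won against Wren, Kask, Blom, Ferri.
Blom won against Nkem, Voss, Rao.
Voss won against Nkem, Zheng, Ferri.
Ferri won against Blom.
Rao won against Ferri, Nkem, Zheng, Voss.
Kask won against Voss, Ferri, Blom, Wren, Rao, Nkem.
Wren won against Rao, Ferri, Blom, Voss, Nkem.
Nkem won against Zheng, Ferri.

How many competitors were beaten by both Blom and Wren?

3

Blom beat: Rao, Voss, Nkem.
Wren beat: Rao, Ferri, Voss, Nkem, Blom.
Both beat: Rao, Voss, Nkem — 3.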